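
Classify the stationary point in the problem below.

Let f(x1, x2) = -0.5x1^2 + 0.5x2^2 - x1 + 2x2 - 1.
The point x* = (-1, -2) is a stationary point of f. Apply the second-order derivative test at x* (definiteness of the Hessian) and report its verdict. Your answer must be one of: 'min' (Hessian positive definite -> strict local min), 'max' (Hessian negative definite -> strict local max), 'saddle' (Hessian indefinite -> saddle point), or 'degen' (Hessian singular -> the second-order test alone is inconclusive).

Compute the Hessian H = grad^2 f:
  H = [[-1, 0], [0, 1]]
Verify stationarity: grad f(x*) = H x* + g = (0, 0).
Eigenvalues of H: -1, 1.
Eigenvalues have mixed signs, so H is indefinite -> x* is a saddle point.

saddle


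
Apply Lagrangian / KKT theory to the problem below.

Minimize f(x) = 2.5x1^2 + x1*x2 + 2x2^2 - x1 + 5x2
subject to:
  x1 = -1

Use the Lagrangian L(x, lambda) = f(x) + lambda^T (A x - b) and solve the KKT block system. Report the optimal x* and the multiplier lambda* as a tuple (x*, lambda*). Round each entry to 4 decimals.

Form the Lagrangian:
  L(x, lambda) = (1/2) x^T Q x + c^T x + lambda^T (A x - b)
Stationarity (grad_x L = 0): Q x + c + A^T lambda = 0.
Primal feasibility: A x = b.

This gives the KKT block system:
  [ Q   A^T ] [ x     ]   [-c ]
  [ A    0  ] [ lambda ] = [ b ]

Solving the linear system:
  x*      = (-1, -1)
  lambda* = (7)
  f(x*)   = 1.5

x* = (-1, -1), lambda* = (7)


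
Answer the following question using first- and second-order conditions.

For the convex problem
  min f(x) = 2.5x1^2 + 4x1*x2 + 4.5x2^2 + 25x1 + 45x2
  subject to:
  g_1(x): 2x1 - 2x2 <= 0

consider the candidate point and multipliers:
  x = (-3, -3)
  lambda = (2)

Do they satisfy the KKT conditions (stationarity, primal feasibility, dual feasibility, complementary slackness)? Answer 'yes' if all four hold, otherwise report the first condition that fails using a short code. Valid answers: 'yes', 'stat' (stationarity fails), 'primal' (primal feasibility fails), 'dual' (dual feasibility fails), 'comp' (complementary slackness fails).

Gradient of f: grad f(x) = Q x + c = (-2, 6)
Constraint values g_i(x) = a_i^T x - b_i:
  g_1((-3, -3)) = 0
Stationarity residual: grad f(x) + sum_i lambda_i a_i = (2, 2)
  -> stationarity FAILS
Primal feasibility (all g_i <= 0): OK
Dual feasibility (all lambda_i >= 0): OK
Complementary slackness (lambda_i * g_i(x) = 0 for all i): OK

Verdict: the first failing condition is stationarity -> stat.

stat


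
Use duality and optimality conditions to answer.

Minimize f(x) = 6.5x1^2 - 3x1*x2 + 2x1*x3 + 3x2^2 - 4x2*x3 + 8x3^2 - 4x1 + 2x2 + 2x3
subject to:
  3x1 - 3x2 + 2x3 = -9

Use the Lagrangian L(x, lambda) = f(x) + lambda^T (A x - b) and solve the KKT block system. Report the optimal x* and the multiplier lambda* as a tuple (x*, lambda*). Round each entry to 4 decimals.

Form the Lagrangian:
  L(x, lambda) = (1/2) x^T Q x + c^T x + lambda^T (A x - b)
Stationarity (grad_x L = 0): Q x + c + A^T lambda = 0.
Primal feasibility: A x = b.

This gives the KKT block system:
  [ Q   A^T ] [ x     ]   [-c ]
  [ A    0  ] [ lambda ] = [ b ]

Solving the linear system:
  x*      = (-0.5385, 2.2949, -0.25)
  lambda* = (6.1282)
  f(x*)   = 30.6987

x* = (-0.5385, 2.2949, -0.25), lambda* = (6.1282)


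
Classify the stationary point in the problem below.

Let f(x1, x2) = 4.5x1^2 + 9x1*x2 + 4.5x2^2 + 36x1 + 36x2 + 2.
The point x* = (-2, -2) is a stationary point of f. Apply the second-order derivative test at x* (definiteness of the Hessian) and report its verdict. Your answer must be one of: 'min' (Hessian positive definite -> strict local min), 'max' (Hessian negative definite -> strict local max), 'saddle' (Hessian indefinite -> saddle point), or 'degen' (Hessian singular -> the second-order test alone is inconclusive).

Compute the Hessian H = grad^2 f:
  H = [[9, 9], [9, 9]]
Verify stationarity: grad f(x*) = H x* + g = (0, 0).
Eigenvalues of H: 0, 18.
H has a zero eigenvalue (singular; positive semidefinite but not definite), so H is neither positive definite, negative definite, nor indefinite. The second-order test alone is inconclusive -> degen.
(Indeed, f is constant along the null direction of H through x*, so x* is not a strict local extremum.)

degen


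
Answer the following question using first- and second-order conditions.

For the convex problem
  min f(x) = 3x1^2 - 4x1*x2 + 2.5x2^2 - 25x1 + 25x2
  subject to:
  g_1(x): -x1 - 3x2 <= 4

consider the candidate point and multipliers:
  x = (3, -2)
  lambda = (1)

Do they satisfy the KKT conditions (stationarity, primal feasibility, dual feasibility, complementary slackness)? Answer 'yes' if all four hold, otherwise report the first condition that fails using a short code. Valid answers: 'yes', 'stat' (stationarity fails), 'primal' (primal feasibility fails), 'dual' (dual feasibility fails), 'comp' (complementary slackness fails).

Gradient of f: grad f(x) = Q x + c = (1, 3)
Constraint values g_i(x) = a_i^T x - b_i:
  g_1((3, -2)) = -1
Stationarity residual: grad f(x) + sum_i lambda_i a_i = (0, 0)
  -> stationarity OK
Primal feasibility (all g_i <= 0): OK
Dual feasibility (all lambda_i >= 0): OK
Complementary slackness (lambda_i * g_i(x) = 0 for all i): FAILS

Verdict: the first failing condition is complementary_slackness -> comp.

comp


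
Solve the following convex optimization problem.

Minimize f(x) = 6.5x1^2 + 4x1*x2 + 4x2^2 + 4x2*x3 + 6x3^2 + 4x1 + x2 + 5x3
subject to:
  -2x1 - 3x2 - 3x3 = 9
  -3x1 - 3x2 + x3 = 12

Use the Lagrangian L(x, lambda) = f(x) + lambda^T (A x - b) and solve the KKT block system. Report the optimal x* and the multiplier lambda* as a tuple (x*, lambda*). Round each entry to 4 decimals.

Form the Lagrangian:
  L(x, lambda) = (1/2) x^T Q x + c^T x + lambda^T (A x - b)
Stationarity (grad_x L = 0): Q x + c + A^T lambda = 0.
Primal feasibility: A x = b.

This gives the KKT block system:
  [ Q   A^T ] [ x     ]   [-c ]
  [ A    0  ] [ lambda ] = [ b ]

Solving the linear system:
  x*      = (-1.113, -2.7297, 0.4717)
  lambda* = (-2.0147, -5.7862)
  f(x*)   = 41.3722

x* = (-1.113, -2.7297, 0.4717), lambda* = (-2.0147, -5.7862)


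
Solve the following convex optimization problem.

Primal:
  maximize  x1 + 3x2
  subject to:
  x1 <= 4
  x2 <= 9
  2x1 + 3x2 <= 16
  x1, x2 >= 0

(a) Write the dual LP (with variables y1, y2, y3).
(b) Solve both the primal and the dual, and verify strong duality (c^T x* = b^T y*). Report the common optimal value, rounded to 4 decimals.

The standard primal-dual pair for 'max c^T x s.t. A x <= b, x >= 0' is:
  Dual:  min b^T y  s.t.  A^T y >= c,  y >= 0.

So the dual LP is:
  minimize  4y1 + 9y2 + 16y3
  subject to:
    y1 + 2y3 >= 1
    y2 + 3y3 >= 3
    y1, y2, y3 >= 0

Solving the primal: x* = (0, 5.3333).
  primal value c^T x* = 16.
Solving the dual: y* = (0, 0, 1).
  dual value b^T y* = 16.
Strong duality: c^T x* = b^T y*. Confirmed.

16


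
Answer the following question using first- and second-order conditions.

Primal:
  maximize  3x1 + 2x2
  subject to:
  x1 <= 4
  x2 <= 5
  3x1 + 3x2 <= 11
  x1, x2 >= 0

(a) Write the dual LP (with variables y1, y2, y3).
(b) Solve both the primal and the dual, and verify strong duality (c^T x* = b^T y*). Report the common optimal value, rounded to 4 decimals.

The standard primal-dual pair for 'max c^T x s.t. A x <= b, x >= 0' is:
  Dual:  min b^T y  s.t.  A^T y >= c,  y >= 0.

So the dual LP is:
  minimize  4y1 + 5y2 + 11y3
  subject to:
    y1 + 3y3 >= 3
    y2 + 3y3 >= 2
    y1, y2, y3 >= 0

Solving the primal: x* = (3.6667, 0).
  primal value c^T x* = 11.
Solving the dual: y* = (0, 0, 1).
  dual value b^T y* = 11.
Strong duality: c^T x* = b^T y*. Confirmed.

11


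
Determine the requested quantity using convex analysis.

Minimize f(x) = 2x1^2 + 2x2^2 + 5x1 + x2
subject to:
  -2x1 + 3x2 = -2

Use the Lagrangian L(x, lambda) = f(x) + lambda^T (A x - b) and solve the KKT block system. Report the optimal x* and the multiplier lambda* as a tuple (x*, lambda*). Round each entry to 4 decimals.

Form the Lagrangian:
  L(x, lambda) = (1/2) x^T Q x + c^T x + lambda^T (A x - b)
Stationarity (grad_x L = 0): Q x + c + A^T lambda = 0.
Primal feasibility: A x = b.

This gives the KKT block system:
  [ Q   A^T ] [ x     ]   [-c ]
  [ A    0  ] [ lambda ] = [ b ]

Solving the linear system:
  x*      = (-0.6731, -1.1154)
  lambda* = (1.1538)
  f(x*)   = -1.0865

x* = (-0.6731, -1.1154), lambda* = (1.1538)


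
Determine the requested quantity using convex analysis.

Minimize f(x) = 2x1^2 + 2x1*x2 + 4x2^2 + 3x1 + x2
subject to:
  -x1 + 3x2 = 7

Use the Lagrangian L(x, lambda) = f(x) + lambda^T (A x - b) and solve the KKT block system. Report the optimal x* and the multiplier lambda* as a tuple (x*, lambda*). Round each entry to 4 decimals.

Form the Lagrangian:
  L(x, lambda) = (1/2) x^T Q x + c^T x + lambda^T (A x - b)
Stationarity (grad_x L = 0): Q x + c + A^T lambda = 0.
Primal feasibility: A x = b.

This gives the KKT block system:
  [ Q   A^T ] [ x     ]   [-c ]
  [ A    0  ] [ lambda ] = [ b ]

Solving the linear system:
  x*      = (-2.2857, 1.5714)
  lambda* = (-3)
  f(x*)   = 7.8571

x* = (-2.2857, 1.5714), lambda* = (-3)


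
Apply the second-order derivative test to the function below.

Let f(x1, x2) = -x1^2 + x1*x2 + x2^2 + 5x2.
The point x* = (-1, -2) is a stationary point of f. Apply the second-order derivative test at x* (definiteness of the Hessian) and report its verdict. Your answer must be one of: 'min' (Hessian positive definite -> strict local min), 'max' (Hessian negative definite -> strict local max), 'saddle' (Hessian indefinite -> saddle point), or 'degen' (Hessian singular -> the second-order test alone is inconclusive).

Compute the Hessian H = grad^2 f:
  H = [[-2, 1], [1, 2]]
Verify stationarity: grad f(x*) = H x* + g = (0, 0).
Eigenvalues of H: -2.2361, 2.2361.
Eigenvalues have mixed signs, so H is indefinite -> x* is a saddle point.

saddle


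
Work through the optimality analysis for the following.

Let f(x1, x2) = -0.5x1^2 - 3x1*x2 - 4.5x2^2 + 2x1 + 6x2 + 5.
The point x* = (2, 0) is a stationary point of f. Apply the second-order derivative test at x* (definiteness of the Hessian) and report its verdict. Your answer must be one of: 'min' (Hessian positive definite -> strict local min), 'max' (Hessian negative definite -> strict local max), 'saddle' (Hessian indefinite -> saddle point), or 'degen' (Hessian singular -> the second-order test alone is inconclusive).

Compute the Hessian H = grad^2 f:
  H = [[-1, -3], [-3, -9]]
Verify stationarity: grad f(x*) = H x* + g = (0, 0).
Eigenvalues of H: -10, 0.
H has a zero eigenvalue (singular; negative semidefinite but not definite), so H is neither positive definite, negative definite, nor indefinite. The second-order test alone is inconclusive -> degen.
(Indeed, f is constant along the null direction of H through x*, so x* is not a strict local extremum.)

degen


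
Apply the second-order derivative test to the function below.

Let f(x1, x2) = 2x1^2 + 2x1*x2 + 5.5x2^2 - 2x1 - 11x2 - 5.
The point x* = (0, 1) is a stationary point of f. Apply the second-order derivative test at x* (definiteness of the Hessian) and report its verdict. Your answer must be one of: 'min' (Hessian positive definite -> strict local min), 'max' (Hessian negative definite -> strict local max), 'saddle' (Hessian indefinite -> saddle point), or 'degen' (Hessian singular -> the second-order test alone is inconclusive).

Compute the Hessian H = grad^2 f:
  H = [[4, 2], [2, 11]]
Verify stationarity: grad f(x*) = H x* + g = (0, 0).
Eigenvalues of H: 3.4689, 11.5311.
Both eigenvalues > 0, so H is positive definite -> x* is a strict local min.

min


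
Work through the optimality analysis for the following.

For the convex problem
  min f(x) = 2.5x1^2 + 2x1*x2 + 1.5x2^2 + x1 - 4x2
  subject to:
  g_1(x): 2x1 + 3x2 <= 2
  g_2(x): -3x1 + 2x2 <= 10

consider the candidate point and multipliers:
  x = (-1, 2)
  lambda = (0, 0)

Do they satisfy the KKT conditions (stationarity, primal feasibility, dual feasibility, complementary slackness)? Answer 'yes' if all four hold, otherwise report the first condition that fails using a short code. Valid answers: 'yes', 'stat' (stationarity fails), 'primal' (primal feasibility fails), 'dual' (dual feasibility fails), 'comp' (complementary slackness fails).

Gradient of f: grad f(x) = Q x + c = (0, 0)
Constraint values g_i(x) = a_i^T x - b_i:
  g_1((-1, 2)) = 2
  g_2((-1, 2)) = -3
Stationarity residual: grad f(x) + sum_i lambda_i a_i = (0, 0)
  -> stationarity OK
Primal feasibility (all g_i <= 0): FAILS
Dual feasibility (all lambda_i >= 0): OK
Complementary slackness (lambda_i * g_i(x) = 0 for all i): OK

Verdict: the first failing condition is primal_feasibility -> primal.

primal


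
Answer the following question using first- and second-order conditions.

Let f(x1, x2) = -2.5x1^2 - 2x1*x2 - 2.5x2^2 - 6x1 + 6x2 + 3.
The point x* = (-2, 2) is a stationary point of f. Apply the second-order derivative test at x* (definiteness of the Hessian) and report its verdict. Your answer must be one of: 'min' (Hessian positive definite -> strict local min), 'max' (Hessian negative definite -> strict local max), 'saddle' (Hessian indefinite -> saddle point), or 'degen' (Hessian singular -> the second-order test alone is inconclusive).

Compute the Hessian H = grad^2 f:
  H = [[-5, -2], [-2, -5]]
Verify stationarity: grad f(x*) = H x* + g = (0, 0).
Eigenvalues of H: -7, -3.
Both eigenvalues < 0, so H is negative definite -> x* is a strict local max.

max


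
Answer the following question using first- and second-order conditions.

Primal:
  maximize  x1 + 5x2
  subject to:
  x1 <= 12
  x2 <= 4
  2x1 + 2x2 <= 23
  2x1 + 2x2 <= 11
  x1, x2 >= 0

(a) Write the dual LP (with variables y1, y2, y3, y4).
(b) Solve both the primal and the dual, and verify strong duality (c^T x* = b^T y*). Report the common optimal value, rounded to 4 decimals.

The standard primal-dual pair for 'max c^T x s.t. A x <= b, x >= 0' is:
  Dual:  min b^T y  s.t.  A^T y >= c,  y >= 0.

So the dual LP is:
  minimize  12y1 + 4y2 + 23y3 + 11y4
  subject to:
    y1 + 2y3 + 2y4 >= 1
    y2 + 2y3 + 2y4 >= 5
    y1, y2, y3, y4 >= 0

Solving the primal: x* = (1.5, 4).
  primal value c^T x* = 21.5.
Solving the dual: y* = (0, 4, 0, 0.5).
  dual value b^T y* = 21.5.
Strong duality: c^T x* = b^T y*. Confirmed.

21.5


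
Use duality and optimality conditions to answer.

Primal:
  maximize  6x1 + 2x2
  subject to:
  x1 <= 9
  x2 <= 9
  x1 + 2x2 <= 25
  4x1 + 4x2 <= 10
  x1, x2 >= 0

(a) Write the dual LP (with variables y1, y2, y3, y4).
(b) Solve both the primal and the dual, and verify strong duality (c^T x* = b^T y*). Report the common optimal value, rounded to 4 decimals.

The standard primal-dual pair for 'max c^T x s.t. A x <= b, x >= 0' is:
  Dual:  min b^T y  s.t.  A^T y >= c,  y >= 0.

So the dual LP is:
  minimize  9y1 + 9y2 + 25y3 + 10y4
  subject to:
    y1 + y3 + 4y4 >= 6
    y2 + 2y3 + 4y4 >= 2
    y1, y2, y3, y4 >= 0

Solving the primal: x* = (2.5, 0).
  primal value c^T x* = 15.
Solving the dual: y* = (0, 0, 0, 1.5).
  dual value b^T y* = 15.
Strong duality: c^T x* = b^T y*. Confirmed.

15


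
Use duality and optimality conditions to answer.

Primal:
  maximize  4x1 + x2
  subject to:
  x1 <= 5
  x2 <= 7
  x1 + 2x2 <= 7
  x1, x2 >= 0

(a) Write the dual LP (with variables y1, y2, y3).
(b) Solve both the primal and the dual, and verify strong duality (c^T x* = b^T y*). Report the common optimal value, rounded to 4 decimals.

The standard primal-dual pair for 'max c^T x s.t. A x <= b, x >= 0' is:
  Dual:  min b^T y  s.t.  A^T y >= c,  y >= 0.

So the dual LP is:
  minimize  5y1 + 7y2 + 7y3
  subject to:
    y1 + y3 >= 4
    y2 + 2y3 >= 1
    y1, y2, y3 >= 0

Solving the primal: x* = (5, 1).
  primal value c^T x* = 21.
Solving the dual: y* = (3.5, 0, 0.5).
  dual value b^T y* = 21.
Strong duality: c^T x* = b^T y*. Confirmed.

21


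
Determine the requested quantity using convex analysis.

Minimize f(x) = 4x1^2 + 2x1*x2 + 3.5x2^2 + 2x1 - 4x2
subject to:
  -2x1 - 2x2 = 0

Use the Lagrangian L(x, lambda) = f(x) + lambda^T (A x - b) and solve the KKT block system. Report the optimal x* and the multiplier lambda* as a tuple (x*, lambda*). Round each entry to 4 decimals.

Form the Lagrangian:
  L(x, lambda) = (1/2) x^T Q x + c^T x + lambda^T (A x - b)
Stationarity (grad_x L = 0): Q x + c + A^T lambda = 0.
Primal feasibility: A x = b.

This gives the KKT block system:
  [ Q   A^T ] [ x     ]   [-c ]
  [ A    0  ] [ lambda ] = [ b ]

Solving the linear system:
  x*      = (-0.5455, 0.5455)
  lambda* = (-0.6364)
  f(x*)   = -1.6364

x* = (-0.5455, 0.5455), lambda* = (-0.6364)


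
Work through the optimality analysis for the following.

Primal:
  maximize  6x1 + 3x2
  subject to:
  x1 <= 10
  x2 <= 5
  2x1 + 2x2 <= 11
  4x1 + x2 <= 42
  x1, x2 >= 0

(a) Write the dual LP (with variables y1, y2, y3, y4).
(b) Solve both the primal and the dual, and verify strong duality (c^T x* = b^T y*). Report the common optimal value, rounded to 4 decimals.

The standard primal-dual pair for 'max c^T x s.t. A x <= b, x >= 0' is:
  Dual:  min b^T y  s.t.  A^T y >= c,  y >= 0.

So the dual LP is:
  minimize  10y1 + 5y2 + 11y3 + 42y4
  subject to:
    y1 + 2y3 + 4y4 >= 6
    y2 + 2y3 + y4 >= 3
    y1, y2, y3, y4 >= 0

Solving the primal: x* = (5.5, 0).
  primal value c^T x* = 33.
Solving the dual: y* = (0, 0, 3, 0).
  dual value b^T y* = 33.
Strong duality: c^T x* = b^T y*. Confirmed.

33


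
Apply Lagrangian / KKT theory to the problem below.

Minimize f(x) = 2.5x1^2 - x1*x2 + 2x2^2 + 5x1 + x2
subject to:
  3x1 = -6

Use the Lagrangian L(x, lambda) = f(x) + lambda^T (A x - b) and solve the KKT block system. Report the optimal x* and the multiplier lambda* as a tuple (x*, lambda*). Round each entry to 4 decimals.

Form the Lagrangian:
  L(x, lambda) = (1/2) x^T Q x + c^T x + lambda^T (A x - b)
Stationarity (grad_x L = 0): Q x + c + A^T lambda = 0.
Primal feasibility: A x = b.

This gives the KKT block system:
  [ Q   A^T ] [ x     ]   [-c ]
  [ A    0  ] [ lambda ] = [ b ]

Solving the linear system:
  x*      = (-2, -0.75)
  lambda* = (1.4167)
  f(x*)   = -1.125

x* = (-2, -0.75), lambda* = (1.4167)


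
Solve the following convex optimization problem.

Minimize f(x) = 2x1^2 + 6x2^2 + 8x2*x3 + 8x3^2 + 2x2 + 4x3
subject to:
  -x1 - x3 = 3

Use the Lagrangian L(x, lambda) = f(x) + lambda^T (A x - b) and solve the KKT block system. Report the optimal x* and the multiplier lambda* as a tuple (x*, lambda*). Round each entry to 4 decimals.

Form the Lagrangian:
  L(x, lambda) = (1/2) x^T Q x + c^T x + lambda^T (A x - b)
Stationarity (grad_x L = 0): Q x + c + A^T lambda = 0.
Primal feasibility: A x = b.

This gives the KKT block system:
  [ Q   A^T ] [ x     ]   [-c ]
  [ A    0  ] [ lambda ] = [ b ]

Solving the linear system:
  x*      = (-2, 0.5, -1)
  lambda* = (-8)
  f(x*)   = 10.5

x* = (-2, 0.5, -1), lambda* = (-8)


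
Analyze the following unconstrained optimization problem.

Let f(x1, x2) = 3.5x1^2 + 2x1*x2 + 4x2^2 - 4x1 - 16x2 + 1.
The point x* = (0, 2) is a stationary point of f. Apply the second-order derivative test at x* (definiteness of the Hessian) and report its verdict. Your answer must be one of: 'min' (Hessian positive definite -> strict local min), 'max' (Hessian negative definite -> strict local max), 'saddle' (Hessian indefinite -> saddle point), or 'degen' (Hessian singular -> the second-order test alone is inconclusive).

Compute the Hessian H = grad^2 f:
  H = [[7, 2], [2, 8]]
Verify stationarity: grad f(x*) = H x* + g = (0, 0).
Eigenvalues of H: 5.4384, 9.5616.
Both eigenvalues > 0, so H is positive definite -> x* is a strict local min.

min


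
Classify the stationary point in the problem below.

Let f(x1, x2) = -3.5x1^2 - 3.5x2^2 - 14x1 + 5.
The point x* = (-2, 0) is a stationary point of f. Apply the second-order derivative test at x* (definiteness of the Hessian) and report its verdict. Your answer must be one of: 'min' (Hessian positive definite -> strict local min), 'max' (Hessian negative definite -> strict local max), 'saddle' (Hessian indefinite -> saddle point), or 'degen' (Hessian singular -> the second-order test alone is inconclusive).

Compute the Hessian H = grad^2 f:
  H = [[-7, 0], [0, -7]]
Verify stationarity: grad f(x*) = H x* + g = (0, 0).
Eigenvalues of H: -7, -7.
Both eigenvalues < 0, so H is negative definite -> x* is a strict local max.

max


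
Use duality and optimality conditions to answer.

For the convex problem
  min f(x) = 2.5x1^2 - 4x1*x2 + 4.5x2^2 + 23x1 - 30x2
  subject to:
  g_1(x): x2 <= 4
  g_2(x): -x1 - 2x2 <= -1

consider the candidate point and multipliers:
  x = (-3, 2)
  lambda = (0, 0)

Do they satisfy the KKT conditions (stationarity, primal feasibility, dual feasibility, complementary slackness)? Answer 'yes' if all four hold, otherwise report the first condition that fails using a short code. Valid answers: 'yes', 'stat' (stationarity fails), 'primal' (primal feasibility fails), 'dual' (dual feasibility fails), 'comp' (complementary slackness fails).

Gradient of f: grad f(x) = Q x + c = (0, 0)
Constraint values g_i(x) = a_i^T x - b_i:
  g_1((-3, 2)) = -2
  g_2((-3, 2)) = 0
Stationarity residual: grad f(x) + sum_i lambda_i a_i = (0, 0)
  -> stationarity OK
Primal feasibility (all g_i <= 0): OK
Dual feasibility (all lambda_i >= 0): OK
Complementary slackness (lambda_i * g_i(x) = 0 for all i): OK

Verdict: yes, KKT holds.

yes


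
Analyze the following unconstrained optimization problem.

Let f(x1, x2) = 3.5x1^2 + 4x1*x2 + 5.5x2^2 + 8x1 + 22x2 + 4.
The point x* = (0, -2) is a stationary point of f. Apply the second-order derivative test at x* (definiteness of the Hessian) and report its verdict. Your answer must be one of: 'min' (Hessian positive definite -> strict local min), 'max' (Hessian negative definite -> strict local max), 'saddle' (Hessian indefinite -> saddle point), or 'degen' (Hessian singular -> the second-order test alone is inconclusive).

Compute the Hessian H = grad^2 f:
  H = [[7, 4], [4, 11]]
Verify stationarity: grad f(x*) = H x* + g = (0, 0).
Eigenvalues of H: 4.5279, 13.4721.
Both eigenvalues > 0, so H is positive definite -> x* is a strict local min.

min


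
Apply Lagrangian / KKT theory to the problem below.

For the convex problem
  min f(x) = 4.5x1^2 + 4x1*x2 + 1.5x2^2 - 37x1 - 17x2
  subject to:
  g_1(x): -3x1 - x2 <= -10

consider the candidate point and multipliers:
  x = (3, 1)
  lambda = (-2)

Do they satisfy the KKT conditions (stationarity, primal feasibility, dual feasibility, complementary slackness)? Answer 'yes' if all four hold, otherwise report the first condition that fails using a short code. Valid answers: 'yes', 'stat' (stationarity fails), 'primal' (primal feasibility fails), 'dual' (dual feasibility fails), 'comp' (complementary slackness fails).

Gradient of f: grad f(x) = Q x + c = (-6, -2)
Constraint values g_i(x) = a_i^T x - b_i:
  g_1((3, 1)) = 0
Stationarity residual: grad f(x) + sum_i lambda_i a_i = (0, 0)
  -> stationarity OK
Primal feasibility (all g_i <= 0): OK
Dual feasibility (all lambda_i >= 0): FAILS
Complementary slackness (lambda_i * g_i(x) = 0 for all i): OK

Verdict: the first failing condition is dual_feasibility -> dual.

dual


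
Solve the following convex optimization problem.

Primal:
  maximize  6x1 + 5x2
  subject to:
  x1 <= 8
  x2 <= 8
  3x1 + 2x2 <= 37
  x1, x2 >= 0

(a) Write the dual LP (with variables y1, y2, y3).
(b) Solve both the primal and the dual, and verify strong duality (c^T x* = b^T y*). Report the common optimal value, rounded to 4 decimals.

The standard primal-dual pair for 'max c^T x s.t. A x <= b, x >= 0' is:
  Dual:  min b^T y  s.t.  A^T y >= c,  y >= 0.

So the dual LP is:
  minimize  8y1 + 8y2 + 37y3
  subject to:
    y1 + 3y3 >= 6
    y2 + 2y3 >= 5
    y1, y2, y3 >= 0

Solving the primal: x* = (7, 8).
  primal value c^T x* = 82.
Solving the dual: y* = (0, 1, 2).
  dual value b^T y* = 82.
Strong duality: c^T x* = b^T y*. Confirmed.

82


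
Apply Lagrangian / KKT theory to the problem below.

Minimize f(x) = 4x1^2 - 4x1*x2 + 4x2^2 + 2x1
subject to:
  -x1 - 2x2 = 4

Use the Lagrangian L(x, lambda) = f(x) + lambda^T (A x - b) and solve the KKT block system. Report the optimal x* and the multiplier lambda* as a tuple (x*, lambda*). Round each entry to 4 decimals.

Form the Lagrangian:
  L(x, lambda) = (1/2) x^T Q x + c^T x + lambda^T (A x - b)
Stationarity (grad_x L = 0): Q x + c + A^T lambda = 0.
Primal feasibility: A x = b.

This gives the KKT block system:
  [ Q   A^T ] [ x     ]   [-c ]
  [ A    0  ] [ lambda ] = [ b ]

Solving the linear system:
  x*      = (-1.2857, -1.3571)
  lambda* = (-2.8571)
  f(x*)   = 4.4286

x* = (-1.2857, -1.3571), lambda* = (-2.8571)


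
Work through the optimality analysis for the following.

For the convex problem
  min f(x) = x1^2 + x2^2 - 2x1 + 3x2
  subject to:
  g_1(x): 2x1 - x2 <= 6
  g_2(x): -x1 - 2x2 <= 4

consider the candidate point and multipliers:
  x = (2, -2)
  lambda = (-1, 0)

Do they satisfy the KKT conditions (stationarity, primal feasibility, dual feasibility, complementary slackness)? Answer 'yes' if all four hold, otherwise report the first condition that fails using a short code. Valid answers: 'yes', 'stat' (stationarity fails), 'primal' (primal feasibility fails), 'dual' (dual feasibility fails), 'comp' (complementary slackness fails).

Gradient of f: grad f(x) = Q x + c = (2, -1)
Constraint values g_i(x) = a_i^T x - b_i:
  g_1((2, -2)) = 0
  g_2((2, -2)) = -2
Stationarity residual: grad f(x) + sum_i lambda_i a_i = (0, 0)
  -> stationarity OK
Primal feasibility (all g_i <= 0): OK
Dual feasibility (all lambda_i >= 0): FAILS
Complementary slackness (lambda_i * g_i(x) = 0 for all i): OK

Verdict: the first failing condition is dual_feasibility -> dual.

dual


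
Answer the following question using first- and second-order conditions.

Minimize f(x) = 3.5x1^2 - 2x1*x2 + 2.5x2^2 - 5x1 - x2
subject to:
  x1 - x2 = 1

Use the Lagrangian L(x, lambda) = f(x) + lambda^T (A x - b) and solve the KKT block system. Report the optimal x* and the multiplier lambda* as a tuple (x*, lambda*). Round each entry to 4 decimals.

Form the Lagrangian:
  L(x, lambda) = (1/2) x^T Q x + c^T x + lambda^T (A x - b)
Stationarity (grad_x L = 0): Q x + c + A^T lambda = 0.
Primal feasibility: A x = b.

This gives the KKT block system:
  [ Q   A^T ] [ x     ]   [-c ]
  [ A    0  ] [ lambda ] = [ b ]

Solving the linear system:
  x*      = (1.125, 0.125)
  lambda* = (-2.625)
  f(x*)   = -1.5625

x* = (1.125, 0.125), lambda* = (-2.625)


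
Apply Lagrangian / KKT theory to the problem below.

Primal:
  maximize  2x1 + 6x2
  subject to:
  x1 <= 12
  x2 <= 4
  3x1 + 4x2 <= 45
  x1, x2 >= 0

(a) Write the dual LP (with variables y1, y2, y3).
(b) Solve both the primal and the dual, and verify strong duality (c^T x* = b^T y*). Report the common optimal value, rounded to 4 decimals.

The standard primal-dual pair for 'max c^T x s.t. A x <= b, x >= 0' is:
  Dual:  min b^T y  s.t.  A^T y >= c,  y >= 0.

So the dual LP is:
  minimize  12y1 + 4y2 + 45y3
  subject to:
    y1 + 3y3 >= 2
    y2 + 4y3 >= 6
    y1, y2, y3 >= 0

Solving the primal: x* = (9.6667, 4).
  primal value c^T x* = 43.3333.
Solving the dual: y* = (0, 3.3333, 0.6667).
  dual value b^T y* = 43.3333.
Strong duality: c^T x* = b^T y*. Confirmed.

43.3333


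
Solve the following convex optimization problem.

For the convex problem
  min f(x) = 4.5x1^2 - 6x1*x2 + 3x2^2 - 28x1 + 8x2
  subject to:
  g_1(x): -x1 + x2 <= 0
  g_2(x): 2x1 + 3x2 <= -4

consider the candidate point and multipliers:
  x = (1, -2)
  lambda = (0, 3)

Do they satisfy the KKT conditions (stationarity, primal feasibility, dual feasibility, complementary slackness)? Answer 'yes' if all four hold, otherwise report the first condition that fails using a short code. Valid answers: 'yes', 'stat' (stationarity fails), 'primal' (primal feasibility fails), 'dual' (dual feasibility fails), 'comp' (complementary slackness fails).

Gradient of f: grad f(x) = Q x + c = (-7, -10)
Constraint values g_i(x) = a_i^T x - b_i:
  g_1((1, -2)) = -3
  g_2((1, -2)) = 0
Stationarity residual: grad f(x) + sum_i lambda_i a_i = (-1, -1)
  -> stationarity FAILS
Primal feasibility (all g_i <= 0): OK
Dual feasibility (all lambda_i >= 0): OK
Complementary slackness (lambda_i * g_i(x) = 0 for all i): OK

Verdict: the first failing condition is stationarity -> stat.

stat


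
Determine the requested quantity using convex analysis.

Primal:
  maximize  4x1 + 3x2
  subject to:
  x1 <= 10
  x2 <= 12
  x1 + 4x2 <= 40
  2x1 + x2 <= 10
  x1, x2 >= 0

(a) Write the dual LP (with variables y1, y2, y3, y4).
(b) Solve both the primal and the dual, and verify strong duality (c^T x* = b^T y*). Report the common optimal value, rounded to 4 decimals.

The standard primal-dual pair for 'max c^T x s.t. A x <= b, x >= 0' is:
  Dual:  min b^T y  s.t.  A^T y >= c,  y >= 0.

So the dual LP is:
  minimize  10y1 + 12y2 + 40y3 + 10y4
  subject to:
    y1 + y3 + 2y4 >= 4
    y2 + 4y3 + y4 >= 3
    y1, y2, y3, y4 >= 0

Solving the primal: x* = (0, 10).
  primal value c^T x* = 30.
Solving the dual: y* = (0, 0, 0, 3).
  dual value b^T y* = 30.
Strong duality: c^T x* = b^T y*. Confirmed.

30


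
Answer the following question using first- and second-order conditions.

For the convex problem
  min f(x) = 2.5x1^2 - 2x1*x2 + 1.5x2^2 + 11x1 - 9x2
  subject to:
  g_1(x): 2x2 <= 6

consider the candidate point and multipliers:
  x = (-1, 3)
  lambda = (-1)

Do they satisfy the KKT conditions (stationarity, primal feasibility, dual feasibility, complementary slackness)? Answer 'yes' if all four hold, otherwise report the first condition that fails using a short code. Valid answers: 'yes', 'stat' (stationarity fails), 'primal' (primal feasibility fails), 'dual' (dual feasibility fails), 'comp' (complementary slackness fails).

Gradient of f: grad f(x) = Q x + c = (0, 2)
Constraint values g_i(x) = a_i^T x - b_i:
  g_1((-1, 3)) = 0
Stationarity residual: grad f(x) + sum_i lambda_i a_i = (0, 0)
  -> stationarity OK
Primal feasibility (all g_i <= 0): OK
Dual feasibility (all lambda_i >= 0): FAILS
Complementary slackness (lambda_i * g_i(x) = 0 for all i): OK

Verdict: the first failing condition is dual_feasibility -> dual.

dual


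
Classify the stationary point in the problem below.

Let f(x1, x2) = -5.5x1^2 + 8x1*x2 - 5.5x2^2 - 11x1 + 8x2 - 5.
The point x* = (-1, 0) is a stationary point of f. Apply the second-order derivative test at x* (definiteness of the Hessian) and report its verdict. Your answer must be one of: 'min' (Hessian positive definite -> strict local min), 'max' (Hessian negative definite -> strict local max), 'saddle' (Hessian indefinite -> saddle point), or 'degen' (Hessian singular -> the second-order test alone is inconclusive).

Compute the Hessian H = grad^2 f:
  H = [[-11, 8], [8, -11]]
Verify stationarity: grad f(x*) = H x* + g = (0, 0).
Eigenvalues of H: -19, -3.
Both eigenvalues < 0, so H is negative definite -> x* is a strict local max.

max


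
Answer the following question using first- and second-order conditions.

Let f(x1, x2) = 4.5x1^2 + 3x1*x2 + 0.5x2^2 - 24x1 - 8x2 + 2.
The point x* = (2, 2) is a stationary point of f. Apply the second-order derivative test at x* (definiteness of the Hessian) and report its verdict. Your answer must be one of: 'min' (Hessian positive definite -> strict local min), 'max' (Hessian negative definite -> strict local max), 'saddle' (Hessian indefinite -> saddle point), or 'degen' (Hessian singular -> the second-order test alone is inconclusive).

Compute the Hessian H = grad^2 f:
  H = [[9, 3], [3, 1]]
Verify stationarity: grad f(x*) = H x* + g = (0, 0).
Eigenvalues of H: 0, 10.
H has a zero eigenvalue (singular; positive semidefinite but not definite), so H is neither positive definite, negative definite, nor indefinite. The second-order test alone is inconclusive -> degen.
(Indeed, f is constant along the null direction of H through x*, so x* is not a strict local extremum.)

degen


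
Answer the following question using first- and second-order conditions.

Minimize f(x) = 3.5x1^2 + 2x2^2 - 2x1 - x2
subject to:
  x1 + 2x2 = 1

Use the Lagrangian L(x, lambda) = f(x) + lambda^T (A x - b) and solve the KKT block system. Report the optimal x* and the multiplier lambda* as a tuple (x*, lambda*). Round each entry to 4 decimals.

Form the Lagrangian:
  L(x, lambda) = (1/2) x^T Q x + c^T x + lambda^T (A x - b)
Stationarity (grad_x L = 0): Q x + c + A^T lambda = 0.
Primal feasibility: A x = b.

This gives the KKT block system:
  [ Q   A^T ] [ x     ]   [-c ]
  [ A    0  ] [ lambda ] = [ b ]

Solving the linear system:
  x*      = (0.3125, 0.3438)
  lambda* = (-0.1875)
  f(x*)   = -0.3906

x* = (0.3125, 0.3438), lambda* = (-0.1875)


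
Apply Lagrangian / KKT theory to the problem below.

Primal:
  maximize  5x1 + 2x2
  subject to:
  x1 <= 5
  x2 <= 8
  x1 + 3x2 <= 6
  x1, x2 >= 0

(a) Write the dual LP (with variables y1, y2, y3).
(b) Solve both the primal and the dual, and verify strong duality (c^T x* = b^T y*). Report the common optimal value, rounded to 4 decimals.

The standard primal-dual pair for 'max c^T x s.t. A x <= b, x >= 0' is:
  Dual:  min b^T y  s.t.  A^T y >= c,  y >= 0.

So the dual LP is:
  minimize  5y1 + 8y2 + 6y3
  subject to:
    y1 + y3 >= 5
    y2 + 3y3 >= 2
    y1, y2, y3 >= 0

Solving the primal: x* = (5, 0.3333).
  primal value c^T x* = 25.6667.
Solving the dual: y* = (4.3333, 0, 0.6667).
  dual value b^T y* = 25.6667.
Strong duality: c^T x* = b^T y*. Confirmed.

25.6667


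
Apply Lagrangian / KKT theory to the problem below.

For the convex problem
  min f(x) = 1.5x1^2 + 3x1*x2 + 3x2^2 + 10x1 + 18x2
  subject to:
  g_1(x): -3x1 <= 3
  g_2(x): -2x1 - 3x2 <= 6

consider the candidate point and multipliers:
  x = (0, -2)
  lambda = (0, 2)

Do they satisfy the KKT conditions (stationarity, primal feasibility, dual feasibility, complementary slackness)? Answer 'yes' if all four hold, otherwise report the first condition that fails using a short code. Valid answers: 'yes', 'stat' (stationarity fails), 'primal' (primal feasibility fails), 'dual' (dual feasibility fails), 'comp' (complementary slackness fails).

Gradient of f: grad f(x) = Q x + c = (4, 6)
Constraint values g_i(x) = a_i^T x - b_i:
  g_1((0, -2)) = -3
  g_2((0, -2)) = 0
Stationarity residual: grad f(x) + sum_i lambda_i a_i = (0, 0)
  -> stationarity OK
Primal feasibility (all g_i <= 0): OK
Dual feasibility (all lambda_i >= 0): OK
Complementary slackness (lambda_i * g_i(x) = 0 for all i): OK

Verdict: yes, KKT holds.

yes


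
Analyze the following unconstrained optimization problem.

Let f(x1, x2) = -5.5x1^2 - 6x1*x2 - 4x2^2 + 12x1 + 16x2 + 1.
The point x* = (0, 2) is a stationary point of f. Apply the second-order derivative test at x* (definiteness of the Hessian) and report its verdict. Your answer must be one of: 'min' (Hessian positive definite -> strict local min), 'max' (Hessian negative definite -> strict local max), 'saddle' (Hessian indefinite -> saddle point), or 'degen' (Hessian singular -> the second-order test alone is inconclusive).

Compute the Hessian H = grad^2 f:
  H = [[-11, -6], [-6, -8]]
Verify stationarity: grad f(x*) = H x* + g = (0, 0).
Eigenvalues of H: -15.6847, -3.3153.
Both eigenvalues < 0, so H is negative definite -> x* is a strict local max.

max


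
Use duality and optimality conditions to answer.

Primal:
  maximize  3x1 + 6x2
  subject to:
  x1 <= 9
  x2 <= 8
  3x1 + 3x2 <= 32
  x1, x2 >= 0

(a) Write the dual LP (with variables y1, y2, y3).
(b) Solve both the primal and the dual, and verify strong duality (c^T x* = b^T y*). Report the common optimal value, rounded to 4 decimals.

The standard primal-dual pair for 'max c^T x s.t. A x <= b, x >= 0' is:
  Dual:  min b^T y  s.t.  A^T y >= c,  y >= 0.

So the dual LP is:
  minimize  9y1 + 8y2 + 32y3
  subject to:
    y1 + 3y3 >= 3
    y2 + 3y3 >= 6
    y1, y2, y3 >= 0

Solving the primal: x* = (2.6667, 8).
  primal value c^T x* = 56.
Solving the dual: y* = (0, 3, 1).
  dual value b^T y* = 56.
Strong duality: c^T x* = b^T y*. Confirmed.

56


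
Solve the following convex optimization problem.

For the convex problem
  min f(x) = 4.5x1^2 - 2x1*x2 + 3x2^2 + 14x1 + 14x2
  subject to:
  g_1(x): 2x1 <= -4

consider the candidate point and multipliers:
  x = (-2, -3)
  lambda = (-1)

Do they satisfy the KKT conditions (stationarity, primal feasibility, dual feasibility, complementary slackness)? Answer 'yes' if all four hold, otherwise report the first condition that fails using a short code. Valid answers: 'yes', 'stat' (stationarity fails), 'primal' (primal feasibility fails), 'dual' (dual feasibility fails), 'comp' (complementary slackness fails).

Gradient of f: grad f(x) = Q x + c = (2, 0)
Constraint values g_i(x) = a_i^T x - b_i:
  g_1((-2, -3)) = 0
Stationarity residual: grad f(x) + sum_i lambda_i a_i = (0, 0)
  -> stationarity OK
Primal feasibility (all g_i <= 0): OK
Dual feasibility (all lambda_i >= 0): FAILS
Complementary slackness (lambda_i * g_i(x) = 0 for all i): OK

Verdict: the first failing condition is dual_feasibility -> dual.

dual


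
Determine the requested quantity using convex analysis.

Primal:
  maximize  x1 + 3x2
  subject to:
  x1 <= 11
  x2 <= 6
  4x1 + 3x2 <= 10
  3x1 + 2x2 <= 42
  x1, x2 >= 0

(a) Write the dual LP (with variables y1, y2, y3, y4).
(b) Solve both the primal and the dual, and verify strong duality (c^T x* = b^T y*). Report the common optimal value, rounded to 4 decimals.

The standard primal-dual pair for 'max c^T x s.t. A x <= b, x >= 0' is:
  Dual:  min b^T y  s.t.  A^T y >= c,  y >= 0.

So the dual LP is:
  minimize  11y1 + 6y2 + 10y3 + 42y4
  subject to:
    y1 + 4y3 + 3y4 >= 1
    y2 + 3y3 + 2y4 >= 3
    y1, y2, y3, y4 >= 0

Solving the primal: x* = (0, 3.3333).
  primal value c^T x* = 10.
Solving the dual: y* = (0, 0, 1, 0).
  dual value b^T y* = 10.
Strong duality: c^T x* = b^T y*. Confirmed.

10


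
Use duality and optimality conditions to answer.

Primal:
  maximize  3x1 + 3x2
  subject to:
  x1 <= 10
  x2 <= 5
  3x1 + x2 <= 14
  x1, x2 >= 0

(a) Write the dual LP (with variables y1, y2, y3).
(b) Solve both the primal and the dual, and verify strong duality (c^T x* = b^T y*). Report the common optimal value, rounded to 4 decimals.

The standard primal-dual pair for 'max c^T x s.t. A x <= b, x >= 0' is:
  Dual:  min b^T y  s.t.  A^T y >= c,  y >= 0.

So the dual LP is:
  minimize  10y1 + 5y2 + 14y3
  subject to:
    y1 + 3y3 >= 3
    y2 + y3 >= 3
    y1, y2, y3 >= 0

Solving the primal: x* = (3, 5).
  primal value c^T x* = 24.
Solving the dual: y* = (0, 2, 1).
  dual value b^T y* = 24.
Strong duality: c^T x* = b^T y*. Confirmed.

24


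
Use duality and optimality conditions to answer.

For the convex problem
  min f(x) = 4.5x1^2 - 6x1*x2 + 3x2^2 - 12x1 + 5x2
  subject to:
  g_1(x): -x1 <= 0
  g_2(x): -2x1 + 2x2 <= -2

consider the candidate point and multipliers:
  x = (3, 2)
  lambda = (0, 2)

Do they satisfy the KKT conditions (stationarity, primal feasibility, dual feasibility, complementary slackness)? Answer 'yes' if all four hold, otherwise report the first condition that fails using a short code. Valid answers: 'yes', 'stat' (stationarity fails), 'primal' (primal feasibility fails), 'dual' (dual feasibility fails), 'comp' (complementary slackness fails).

Gradient of f: grad f(x) = Q x + c = (3, -1)
Constraint values g_i(x) = a_i^T x - b_i:
  g_1((3, 2)) = -3
  g_2((3, 2)) = 0
Stationarity residual: grad f(x) + sum_i lambda_i a_i = (-1, 3)
  -> stationarity FAILS
Primal feasibility (all g_i <= 0): OK
Dual feasibility (all lambda_i >= 0): OK
Complementary slackness (lambda_i * g_i(x) = 0 for all i): OK

Verdict: the first failing condition is stationarity -> stat.

stat


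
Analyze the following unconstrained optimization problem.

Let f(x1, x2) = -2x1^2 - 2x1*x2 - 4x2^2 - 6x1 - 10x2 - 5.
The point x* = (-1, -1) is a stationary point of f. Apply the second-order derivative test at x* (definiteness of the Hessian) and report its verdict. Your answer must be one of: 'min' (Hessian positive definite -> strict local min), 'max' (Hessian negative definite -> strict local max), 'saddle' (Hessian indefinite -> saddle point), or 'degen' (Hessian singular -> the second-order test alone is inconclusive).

Compute the Hessian H = grad^2 f:
  H = [[-4, -2], [-2, -8]]
Verify stationarity: grad f(x*) = H x* + g = (0, 0).
Eigenvalues of H: -8.8284, -3.1716.
Both eigenvalues < 0, so H is negative definite -> x* is a strict local max.

max
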